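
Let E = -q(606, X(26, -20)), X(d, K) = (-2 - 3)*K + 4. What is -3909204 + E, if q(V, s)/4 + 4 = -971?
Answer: -3905304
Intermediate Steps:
X(d, K) = 4 - 5*K (X(d, K) = -5*K + 4 = 4 - 5*K)
q(V, s) = -3900 (q(V, s) = -16 + 4*(-971) = -16 - 3884 = -3900)
E = 3900 (E = -1*(-3900) = 3900)
-3909204 + E = -3909204 + 3900 = -3905304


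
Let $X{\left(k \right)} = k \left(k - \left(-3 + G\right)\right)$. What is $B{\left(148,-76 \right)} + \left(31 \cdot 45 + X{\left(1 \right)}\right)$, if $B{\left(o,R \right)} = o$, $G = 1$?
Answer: $1546$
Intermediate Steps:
$X{\left(k \right)} = k \left(2 + k\right)$ ($X{\left(k \right)} = k \left(k + \left(3 - 1\right)\right) = k \left(k + 2\right) = k \left(2 + k\right)$)
$B{\left(148,-76 \right)} + \left(31 \cdot 45 + X{\left(1 \right)}\right) = 148 + \left(31 \cdot 45 + 1 \left(2 + 1\right)\right) = 148 + \left(1395 + 1 \cdot 3\right) = 148 + \left(1395 + 3\right) = 148 + 1398 = 1546$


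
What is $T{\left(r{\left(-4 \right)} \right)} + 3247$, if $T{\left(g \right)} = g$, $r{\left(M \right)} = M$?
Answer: $3243$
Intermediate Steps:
$T{\left(r{\left(-4 \right)} \right)} + 3247 = -4 + 3247 = 3243$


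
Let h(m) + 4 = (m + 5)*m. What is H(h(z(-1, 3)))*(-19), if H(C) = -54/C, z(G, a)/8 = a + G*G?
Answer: 513/590 ≈ 0.86949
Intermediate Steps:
z(G, a) = 8*a + 8*G² (z(G, a) = 8*(a + G*G) = 8*(a + G²) = 8*a + 8*G²)
h(m) = -4 + m*(5 + m) (h(m) = -4 + (m + 5)*m = -4 + (5 + m)*m = -4 + m*(5 + m))
H(h(z(-1, 3)))*(-19) = -54/(-4 + (8*3 + 8*(-1)²)² + 5*(8*3 + 8*(-1)²))*(-19) = -54/(-4 + (24 + 8*1)² + 5*(24 + 8*1))*(-19) = -54/(-4 + (24 + 8)² + 5*(24 + 8))*(-19) = -54/(-4 + 32² + 5*32)*(-19) = -54/(-4 + 1024 + 160)*(-19) = -54/1180*(-19) = -54*1/1180*(-19) = -27/590*(-19) = 513/590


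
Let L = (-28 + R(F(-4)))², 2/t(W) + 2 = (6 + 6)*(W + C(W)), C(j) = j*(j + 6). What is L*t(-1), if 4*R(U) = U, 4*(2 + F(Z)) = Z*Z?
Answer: -3025/148 ≈ -20.439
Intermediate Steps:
F(Z) = -2 + Z²/4 (F(Z) = -2 + (Z*Z)/4 = -2 + Z²/4)
R(U) = U/4
C(j) = j*(6 + j)
t(W) = 2/(-2 + 12*W + 12*W*(6 + W)) (t(W) = 2/(-2 + (6 + 6)*(W + W*(6 + W))) = 2/(-2 + 12*(W + W*(6 + W))) = 2/(-2 + (12*W + 12*W*(6 + W))) = 2/(-2 + 12*W + 12*W*(6 + W)))
L = 3025/4 (L = (-28 + (-2 + (¼)*(-4)²)/4)² = (-28 + (-2 + (¼)*16)/4)² = (-28 + (-2 + 4)/4)² = (-28 + (¼)*2)² = (-28 + ½)² = (-55/2)² = 3025/4 ≈ 756.25)
L*t(-1) = 3025/(4*(-1 + 6*(-1)² + 42*(-1))) = 3025/(4*(-1 + 6*1 - 42)) = 3025/(4*(-1 + 6 - 42)) = (3025/4)/(-37) = (3025/4)*(-1/37) = -3025/148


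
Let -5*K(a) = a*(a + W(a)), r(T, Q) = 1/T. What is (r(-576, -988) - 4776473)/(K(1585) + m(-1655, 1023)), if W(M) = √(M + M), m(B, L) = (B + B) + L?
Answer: 115720261013389/12212920401312 - 872145758333*√3170/146555044815744 ≈ 9.1402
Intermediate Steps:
m(B, L) = L + 2*B (m(B, L) = 2*B + L = L + 2*B)
W(M) = √2*√M (W(M) = √(2*M) = √2*√M)
K(a) = -a*(a + √2*√a)/5
(r(-576, -988) - 4776473)/(K(1585) + m(-1655, 1023)) = (1/(-576) - 4776473)/(-⅕*1585*(1585 + √2*√1585) + (1023 + 2*(-1655))) = (-1/576 - 4776473)/(-⅕*1585*(1585 + √3170) + (1023 - 3310)) = -2751248449/(576*((-502445 - 317*√3170) - 2287)) = -2751248449/(576*(-504732 - 317*√3170))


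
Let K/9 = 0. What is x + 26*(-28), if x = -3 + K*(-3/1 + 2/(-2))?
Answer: -731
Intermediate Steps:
K = 0 (K = 9*0 = 0)
x = -3 (x = -3 + 0*(-3/1 + 2/(-2)) = -3 + 0*(-3*1 + 2*(-½)) = -3 + 0*(-3 - 1) = -3 + 0*(-4) = -3 + 0 = -3)
x + 26*(-28) = -3 + 26*(-28) = -3 - 728 = -731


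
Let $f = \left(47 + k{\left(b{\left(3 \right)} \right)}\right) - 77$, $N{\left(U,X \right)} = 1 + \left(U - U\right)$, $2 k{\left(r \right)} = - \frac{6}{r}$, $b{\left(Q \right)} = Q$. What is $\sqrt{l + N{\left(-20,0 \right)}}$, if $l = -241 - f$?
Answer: $i \sqrt{209} \approx 14.457 i$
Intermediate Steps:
$k{\left(r \right)} = - \frac{3}{r}$ ($k{\left(r \right)} = \frac{\left(-6\right) \frac{1}{r}}{2} = - \frac{3}{r}$)
$N{\left(U,X \right)} = 1$ ($N{\left(U,X \right)} = 1 + 0 = 1$)
$f = -31$ ($f = \left(47 - \frac{3}{3}\right) - 77 = \left(47 - 1\right) - 77 = 46 - 77 = -31$)
$l = -210$ ($l = -241 - -31 = -241 + 31 = -210$)
$\sqrt{l + N{\left(-20,0 \right)}} = \sqrt{-210 + 1} = \sqrt{-209} = i \sqrt{209}$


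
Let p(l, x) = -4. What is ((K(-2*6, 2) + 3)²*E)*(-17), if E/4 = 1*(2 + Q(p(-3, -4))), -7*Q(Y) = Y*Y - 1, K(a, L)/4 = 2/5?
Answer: 35972/175 ≈ 205.55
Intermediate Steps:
K(a, L) = 8/5 (K(a, L) = 4*(2/5) = 4*(2*(⅕)) = 4*(⅖) = 8/5)
Q(Y) = ⅐ - Y²/7 (Q(Y) = -(Y*Y - 1)/7 = -(Y² - 1)/7 = -(-1 + Y²)/7 = ⅐ - Y²/7)
E = -4/7 (E = 4*(1*(2 + (⅐ - ⅐*(-4)²))) = 4*(1*(2 + (⅐ - ⅐*16))) = 4*(1*(2 + (⅐ - 16/7))) = 4*(1*(2 - 15/7)) = 4*(1*(-⅐)) = 4*(-⅐) = -4/7 ≈ -0.57143)
((K(-2*6, 2) + 3)²*E)*(-17) = ((8/5 + 3)²*(-4/7))*(-17) = ((23/5)²*(-4/7))*(-17) = ((529/25)*(-4/7))*(-17) = -2116/175*(-17) = 35972/175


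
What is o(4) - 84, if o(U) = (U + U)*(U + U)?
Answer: -20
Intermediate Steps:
o(U) = 4*U² (o(U) = (2*U)*(2*U) = 4*U²)
o(4) - 84 = 4*4² - 84 = 4*16 - 84 = 64 - 84 = -20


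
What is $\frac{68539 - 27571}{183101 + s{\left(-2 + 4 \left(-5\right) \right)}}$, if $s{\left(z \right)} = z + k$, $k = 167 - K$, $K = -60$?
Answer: $\frac{6828}{30551} \approx 0.2235$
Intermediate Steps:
$k = 227$ ($k = 167 - -60 = 167 + 60 = 227$)
$s{\left(z \right)} = 227 + z$ ($s{\left(z \right)} = z + 227 = 227 + z$)
$\frac{68539 - 27571}{183101 + s{\left(-2 + 4 \left(-5\right) \right)}} = \frac{68539 - 27571}{183101 + \left(227 + \left(-2 + 4 \left(-5\right)\right)\right)} = \frac{40968}{183101 + \left(227 - 22\right)} = \frac{40968}{183101 + 205} = \frac{40968}{183306} = 40968 \cdot \frac{1}{183306} = \frac{6828}{30551}$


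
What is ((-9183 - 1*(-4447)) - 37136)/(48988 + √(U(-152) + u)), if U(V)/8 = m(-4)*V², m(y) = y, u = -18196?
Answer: -512806384/600145417 + 20936*I*√189381/600145417 ≈ -0.85447 + 0.015181*I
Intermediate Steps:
U(V) = -32*V² (U(V) = 8*(-4*V²) = -32*V²)
((-9183 - 1*(-4447)) - 37136)/(48988 + √(U(-152) + u)) = ((-9183 - 1*(-4447)) - 37136)/(48988 + √(-32*(-152)² - 18196)) = ((-9183 + 4447) - 37136)/(48988 + √(-32*23104 - 18196)) = (-4736 - 37136)/(48988 + √(-739328 - 18196)) = -41872/(48988 + √(-757524)) = -41872/(48988 + 2*I*√189381)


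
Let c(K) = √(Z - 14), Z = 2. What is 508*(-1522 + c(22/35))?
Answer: -773176 + 1016*I*√3 ≈ -7.7318e+5 + 1759.8*I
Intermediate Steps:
c(K) = 2*I*√3 (c(K) = √(2 - 14) = √(-12) = 2*I*√3)
508*(-1522 + c(22/35)) = 508*(-1522 + 2*I*√3) = -773176 + 1016*I*√3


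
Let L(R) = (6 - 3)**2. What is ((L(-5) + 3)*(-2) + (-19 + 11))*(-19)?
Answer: 608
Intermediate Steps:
L(R) = 9 (L(R) = 3**2 = 9)
((L(-5) + 3)*(-2) + (-19 + 11))*(-19) = ((9 + 3)*(-2) + (-19 + 11))*(-19) = (12*(-2) - 8)*(-19) = (-24 - 8)*(-19) = -32*(-19) = 608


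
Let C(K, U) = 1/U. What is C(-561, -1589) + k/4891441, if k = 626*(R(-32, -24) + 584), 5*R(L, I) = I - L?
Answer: 2888065387/38862498745 ≈ 0.074315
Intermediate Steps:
R(L, I) = -L/5 + I/5 (R(L, I) = (I - L)/5 = -L/5 + I/5)
k = 1832928/5 (k = 626*((-⅕*(-32) + (⅕)*(-24)) + 584) = 626*((32/5 - 24/5) + 584) = 626*(8/5 + 584) = 626*(2928/5) = 1832928/5 ≈ 3.6659e+5)
C(-561, -1589) + k/4891441 = 1/(-1589) + (1832928/5)/4891441 = -1/1589 + (1832928/5)*(1/4891441) = -1/1589 + 1832928/24457205 = 2888065387/38862498745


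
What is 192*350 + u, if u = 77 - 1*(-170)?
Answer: 67447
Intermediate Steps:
u = 247 (u = 77 + 170 = 247)
192*350 + u = 192*350 + 247 = 67200 + 247 = 67447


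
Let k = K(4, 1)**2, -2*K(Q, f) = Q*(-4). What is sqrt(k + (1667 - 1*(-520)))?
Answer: sqrt(2251) ≈ 47.445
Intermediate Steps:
K(Q, f) = 2*Q (K(Q, f) = -Q*(-4)/2 = -(-2)*Q = 2*Q)
k = 64 (k = (2*4)**2 = 8**2 = 64)
sqrt(k + (1667 - 1*(-520))) = sqrt(64 + (1667 - 1*(-520))) = sqrt(64 + (1667 + 520)) = sqrt(64 + 2187) = sqrt(2251)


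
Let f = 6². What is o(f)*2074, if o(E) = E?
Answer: 74664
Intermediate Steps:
f = 36
o(f)*2074 = 36*2074 = 74664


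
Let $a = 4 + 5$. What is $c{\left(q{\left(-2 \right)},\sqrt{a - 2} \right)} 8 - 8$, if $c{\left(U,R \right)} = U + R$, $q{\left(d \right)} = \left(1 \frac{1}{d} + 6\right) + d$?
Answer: $20 + 8 \sqrt{7} \approx 41.166$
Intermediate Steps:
$a = 9$
$q{\left(d \right)} = 6 + d + \frac{1}{d}$ ($q{\left(d \right)} = \left(\frac{1}{d} + 6\right) + d = \left(6 + \frac{1}{d}\right) + d = 6 + d + \frac{1}{d}$)
$c{\left(U,R \right)} = R + U$
$c{\left(q{\left(-2 \right)},\sqrt{a - 2} \right)} 8 - 8 = \left(\sqrt{9 - 2} + \left(6 - 2 + \frac{1}{-2}\right)\right) 8 - 8 = \left(\sqrt{7} - - \frac{7}{2}\right) 8 - 8 = \left(\sqrt{7} + \frac{7}{2}\right) 8 - 8 = \left(\frac{7}{2} + \sqrt{7}\right) 8 - 8 = \left(28 + 8 \sqrt{7}\right) - 8 = 20 + 8 \sqrt{7}$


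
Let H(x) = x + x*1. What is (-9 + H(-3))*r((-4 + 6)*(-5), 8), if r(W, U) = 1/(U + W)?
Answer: 15/2 ≈ 7.5000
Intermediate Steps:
H(x) = 2*x (H(x) = x + x = 2*x)
(-9 + H(-3))*r((-4 + 6)*(-5), 8) = (-9 + 2*(-3))/(8 + (-4 + 6)*(-5)) = (-9 - 6)/(8 + 2*(-5)) = -15/(8 - 10) = -15/(-2) = -15*(-1/2) = 15/2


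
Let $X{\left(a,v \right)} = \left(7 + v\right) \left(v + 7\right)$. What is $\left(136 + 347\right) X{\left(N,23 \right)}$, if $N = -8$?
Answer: $434700$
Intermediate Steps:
$X{\left(a,v \right)} = \left(7 + v\right)^{2}$ ($X{\left(a,v \right)} = \left(7 + v\right) \left(7 + v\right) = \left(7 + v\right)^{2}$)
$\left(136 + 347\right) X{\left(N,23 \right)} = \left(136 + 347\right) \left(7 + 23\right)^{2} = 483 \cdot 30^{2} = 483 \cdot 900 = 434700$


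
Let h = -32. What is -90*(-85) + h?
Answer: 7618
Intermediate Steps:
-90*(-85) + h = -90*(-85) - 32 = 7650 - 32 = 7618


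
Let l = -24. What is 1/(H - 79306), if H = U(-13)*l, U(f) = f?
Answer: -1/78994 ≈ -1.2659e-5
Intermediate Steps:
H = 312 (H = -13*(-24) = 312)
1/(H - 79306) = 1/(312 - 79306) = 1/(-78994) = -1/78994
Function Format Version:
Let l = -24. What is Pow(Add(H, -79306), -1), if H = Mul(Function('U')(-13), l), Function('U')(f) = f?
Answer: Rational(-1, 78994) ≈ -1.2659e-5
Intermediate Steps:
H = 312 (H = Mul(-13, -24) = 312)
Pow(Add(H, -79306), -1) = Pow(Add(312, -79306), -1) = Pow(-78994, -1) = Rational(-1, 78994)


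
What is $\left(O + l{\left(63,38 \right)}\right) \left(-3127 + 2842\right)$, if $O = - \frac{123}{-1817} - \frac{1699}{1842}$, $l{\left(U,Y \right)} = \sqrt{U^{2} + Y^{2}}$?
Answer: $\frac{271749115}{1115638} - 285 \sqrt{5413} \approx -20725.0$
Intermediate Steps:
$O = - \frac{2860517}{3346914}$ ($O = \left(-123\right) \left(- \frac{1}{1817}\right) - \frac{1699}{1842} = \frac{123}{1817} - \frac{1699}{1842} = - \frac{2860517}{3346914} \approx -0.85467$)
$\left(O + l{\left(63,38 \right)}\right) \left(-3127 + 2842\right) = \left(- \frac{2860517}{3346914} + \sqrt{63^{2} + 38^{2}}\right) \left(-3127 + 2842\right) = \left(- \frac{2860517}{3346914} + \sqrt{3969 + 1444}\right) \left(-285\right) = \left(- \frac{2860517}{3346914} + \sqrt{5413}\right) \left(-285\right) = \frac{271749115}{1115638} - 285 \sqrt{5413}$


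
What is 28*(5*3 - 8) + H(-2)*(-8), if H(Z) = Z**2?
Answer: 164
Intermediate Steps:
28*(5*3 - 8) + H(-2)*(-8) = 28*(5*3 - 8) + (-2)**2*(-8) = 28*(15 - 8) + 4*(-8) = 28*7 - 32 = 196 - 32 = 164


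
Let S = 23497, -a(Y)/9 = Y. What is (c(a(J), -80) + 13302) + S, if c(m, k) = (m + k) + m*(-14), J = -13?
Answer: 35198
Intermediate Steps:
a(Y) = -9*Y
c(m, k) = k - 13*m (c(m, k) = (k + m) - 14*m = k - 13*m)
(c(a(J), -80) + 13302) + S = ((-80 - (-117)*(-13)) + 13302) + 23497 = ((-80 - 13*117) + 13302) + 23497 = ((-80 - 1521) + 13302) + 23497 = (-1601 + 13302) + 23497 = 11701 + 23497 = 35198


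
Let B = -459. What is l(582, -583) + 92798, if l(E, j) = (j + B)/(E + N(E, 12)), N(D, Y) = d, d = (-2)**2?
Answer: 27189293/293 ≈ 92796.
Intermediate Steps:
d = 4
N(D, Y) = 4
l(E, j) = (-459 + j)/(4 + E) (l(E, j) = (j - 459)/(E + 4) = (-459 + j)/(4 + E))
l(582, -583) + 92798 = (-459 - 583)/(4 + 582) + 92798 = -1042/586 + 92798 = (1/586)*(-1042) + 92798 = -521/293 + 92798 = 27189293/293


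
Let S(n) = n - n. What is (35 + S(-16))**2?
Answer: 1225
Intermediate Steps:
S(n) = 0
(35 + S(-16))**2 = (35 + 0)**2 = 35**2 = 1225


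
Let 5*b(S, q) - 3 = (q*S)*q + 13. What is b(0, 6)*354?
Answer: 5664/5 ≈ 1132.8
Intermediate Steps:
b(S, q) = 16/5 + S*q**2/5 (b(S, q) = 3/5 + ((q*S)*q + 13)/5 = 3/5 + ((S*q)*q + 13)/5 = 3/5 + (S*q**2 + 13)/5 = 3/5 + (13 + S*q**2)/5 = 3/5 + (13/5 + S*q**2/5) = 16/5 + S*q**2/5)
b(0, 6)*354 = (16/5 + (1/5)*0*6**2)*354 = (16/5 + (1/5)*0*36)*354 = (16/5 + 0)*354 = (16/5)*354 = 5664/5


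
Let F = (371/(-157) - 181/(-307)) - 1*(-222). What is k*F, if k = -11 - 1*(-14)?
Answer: 31844094/48199 ≈ 660.68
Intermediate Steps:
k = 3 (k = -11 + 14 = 3)
F = 10614698/48199 (F = (371*(-1/157) - 181*(-1/307)) + 222 = (-371/157 + 181/307) + 222 = -85480/48199 + 222 = 10614698/48199 ≈ 220.23)
k*F = 3*(10614698/48199) = 31844094/48199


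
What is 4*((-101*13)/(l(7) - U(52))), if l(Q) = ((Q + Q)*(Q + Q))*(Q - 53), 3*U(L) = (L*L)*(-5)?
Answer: 3939/3382 ≈ 1.1647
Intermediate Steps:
U(L) = -5*L**2/3 (U(L) = ((L*L)*(-5))/3 = (L**2*(-5))/3 = (-5*L**2)/3 = -5*L**2/3)
l(Q) = 4*Q**2*(-53 + Q) (l(Q) = ((2*Q)*(2*Q))*(-53 + Q) = (4*Q**2)*(-53 + Q) = 4*Q**2*(-53 + Q))
4*((-101*13)/(l(7) - U(52))) = 4*((-101*13)/(4*7**2*(-53 + 7) - (-5)*52**2/3)) = 4*(-1313/(4*49*(-46) - (-5)*2704/3)) = 4*(-1313/(-9016 - 1*(-13520/3))) = 4*(-1313/(-9016 + 13520/3)) = 4*(-1313/(-13528/3)) = 4*(-1313*(-3/13528)) = 4*(3939/13528) = 3939/3382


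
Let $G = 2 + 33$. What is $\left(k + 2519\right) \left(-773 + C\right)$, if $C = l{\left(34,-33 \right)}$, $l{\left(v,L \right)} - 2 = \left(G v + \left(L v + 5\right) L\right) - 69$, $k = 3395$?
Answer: $220065854$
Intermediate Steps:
$G = 35$
$l{\left(v,L \right)} = -67 + 35 v + L \left(5 + L v\right)$ ($l{\left(v,L \right)} = 2 - \left(69 - 35 v - \left(L v + 5\right) L\right) = 2 - \left(69 - 35 v - \left(5 + L v\right) L\right) = 2 - \left(69 - 35 v - L \left(5 + L v\right)\right) = 2 + \left(-69 + 35 v + L \left(5 + L v\right)\right) = -67 + 35 v + L \left(5 + L v\right)$)
$C = 37984$ ($C = -67 + 5 \left(-33\right) + 35 \cdot 34 + 34 \left(-33\right)^{2} = -67 - 165 + 1190 + 34 \cdot 1089 = -67 - 165 + 1190 + 37026 = 37984$)
$\left(k + 2519\right) \left(-773 + C\right) = \left(3395 + 2519\right) \left(-773 + 37984\right) = 5914 \cdot 37211 = 220065854$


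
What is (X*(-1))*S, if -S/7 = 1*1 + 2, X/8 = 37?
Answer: 6216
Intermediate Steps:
X = 296 (X = 8*37 = 296)
S = -21 (S = -7*(1*1 + 2) = -7*(1 + 2) = -7*3 = -21)
(X*(-1))*S = (296*(-1))*(-21) = -296*(-21) = 6216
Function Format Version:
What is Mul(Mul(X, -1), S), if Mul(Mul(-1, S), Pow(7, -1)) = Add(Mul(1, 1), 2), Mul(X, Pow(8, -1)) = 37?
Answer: 6216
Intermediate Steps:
X = 296 (X = Mul(8, 37) = 296)
S = -21 (S = Mul(-7, Add(Mul(1, 1), 2)) = Mul(-7, Add(1, 2)) = Mul(-7, 3) = -21)
Mul(Mul(X, -1), S) = Mul(Mul(296, -1), -21) = Mul(-296, -21) = 6216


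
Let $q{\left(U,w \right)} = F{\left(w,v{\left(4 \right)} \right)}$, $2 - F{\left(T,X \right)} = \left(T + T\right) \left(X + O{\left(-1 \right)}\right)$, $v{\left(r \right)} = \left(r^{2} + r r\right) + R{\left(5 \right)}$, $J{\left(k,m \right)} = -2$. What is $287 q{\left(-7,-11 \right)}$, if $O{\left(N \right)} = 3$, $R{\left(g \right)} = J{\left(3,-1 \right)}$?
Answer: $208936$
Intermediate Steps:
$R{\left(g \right)} = -2$
$v{\left(r \right)} = -2 + 2 r^{2}$ ($v{\left(r \right)} = \left(r^{2} + r r\right) - 2 = \left(r^{2} + r^{2}\right) - 2 = 2 r^{2} - 2 = -2 + 2 r^{2}$)
$F{\left(T,X \right)} = 2 - 2 T \left(3 + X\right)$ ($F{\left(T,X \right)} = 2 - \left(T + T\right) \left(X + 3\right) = 2 - 2 T \left(3 + X\right)$)
$q{\left(U,w \right)} = 2 - 66 w$ ($q{\left(U,w \right)} = 2 - 6 w - 2 w \left(-2 + 2 \cdot 4^{2}\right) = 2 - 6 w - 2 w \left(-2 + 2 \cdot 16\right) = 2 - 6 w - 2 w \left(-2 + 32\right) = 2 - 6 w - 2 w 30 = 2 - 6 w - 60 w = 2 - 66 w$)
$287 q{\left(-7,-11 \right)} = 287 \left(2 - -726\right) = 287 \left(2 + 726\right) = 287 \cdot 728 = 208936$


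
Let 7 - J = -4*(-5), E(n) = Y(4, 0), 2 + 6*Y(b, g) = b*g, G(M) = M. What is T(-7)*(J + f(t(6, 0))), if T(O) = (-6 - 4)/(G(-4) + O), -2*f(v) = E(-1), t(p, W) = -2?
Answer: -35/3 ≈ -11.667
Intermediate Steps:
Y(b, g) = -⅓ + b*g/6 (Y(b, g) = -⅓ + (b*g)/6 = -⅓ + b*g/6)
E(n) = -⅓ (E(n) = -⅓ + (⅙)*4*0 = -⅓ + 0 = -⅓)
f(v) = ⅙ (f(v) = -½*(-⅓) = ⅙)
T(O) = -10/(-4 + O) (T(O) = (-6 - 4)/(-4 + O) = -10/(-4 + O))
J = -13 (J = 7 - (-4)*(-5) = 7 - 1*20 = 7 - 20 = -13)
T(-7)*(J + f(t(6, 0))) = (-10/(-4 - 7))*(-13 + ⅙) = -10/(-11)*(-77/6) = -10*(-1/11)*(-77/6) = (10/11)*(-77/6) = -35/3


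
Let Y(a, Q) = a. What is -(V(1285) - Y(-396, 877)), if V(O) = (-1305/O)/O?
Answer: -130776759/330245 ≈ -396.00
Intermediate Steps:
V(O) = -1305/O²
-(V(1285) - Y(-396, 877)) = -(-1305/1285² - 1*(-396)) = -(-1305*1/1651225 + 396) = -(-261/330245 + 396) = -1*130776759/330245 = -130776759/330245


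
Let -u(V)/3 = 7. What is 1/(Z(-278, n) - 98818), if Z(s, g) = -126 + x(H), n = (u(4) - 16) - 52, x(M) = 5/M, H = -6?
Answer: -6/593669 ≈ -1.0107e-5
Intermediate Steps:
u(V) = -21 (u(V) = -3*7 = -21)
n = -89 (n = (-21 - 16) - 52 = -37 - 52 = -89)
Z(s, g) = -761/6 (Z(s, g) = -126 + 5/(-6) = -126 + 5*(-1/6) = -126 - 5/6 = -761/6)
1/(Z(-278, n) - 98818) = 1/(-761/6 - 98818) = 1/(-593669/6) = -6/593669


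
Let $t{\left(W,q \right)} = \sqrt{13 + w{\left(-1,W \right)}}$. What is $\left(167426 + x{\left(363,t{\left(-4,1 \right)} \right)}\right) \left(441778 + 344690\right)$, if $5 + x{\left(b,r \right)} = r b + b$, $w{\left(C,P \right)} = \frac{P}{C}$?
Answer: $131956746912 + 285487884 \sqrt{17} \approx 1.3313 \cdot 10^{11}$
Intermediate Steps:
$t{\left(W,q \right)} = \sqrt{13 - W}$ ($t{\left(W,q \right)} = \sqrt{13 + \frac{W}{-1}} = \sqrt{13 + W \left(-1\right)} = \sqrt{13 - W}$)
$x{\left(b,r \right)} = -5 + b + b r$ ($x{\left(b,r \right)} = -5 + \left(r b + b\right) = -5 + \left(b r + b\right) = -5 + \left(b + b r\right) = -5 + b + b r$)
$\left(167426 + x{\left(363,t{\left(-4,1 \right)} \right)}\right) \left(441778 + 344690\right) = \left(167426 + \left(-5 + 363 + 363 \sqrt{13 - -4}\right)\right) \left(441778 + 344690\right) = \left(167426 + \left(-5 + 363 + 363 \sqrt{13 + 4}\right)\right) 786468 = \left(167426 + \left(-5 + 363 + 363 \sqrt{17}\right)\right) 786468 = \left(167426 + \left(358 + 363 \sqrt{17}\right)\right) 786468 = \left(167784 + 363 \sqrt{17}\right) 786468 = 131956746912 + 285487884 \sqrt{17}$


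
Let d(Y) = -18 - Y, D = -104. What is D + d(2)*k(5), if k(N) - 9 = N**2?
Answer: -784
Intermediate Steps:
k(N) = 9 + N**2
D + d(2)*k(5) = -104 + (-18 - 1*2)*(9 + 5**2) = -104 + (-18 - 2)*(9 + 25) = -104 - 20*34 = -104 - 680 = -784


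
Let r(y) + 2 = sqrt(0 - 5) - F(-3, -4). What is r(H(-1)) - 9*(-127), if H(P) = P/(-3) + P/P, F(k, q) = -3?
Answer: 1144 + I*sqrt(5) ≈ 1144.0 + 2.2361*I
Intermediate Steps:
H(P) = 1 - P/3 (H(P) = P*(-1/3) + 1 = -P/3 + 1 = 1 - P/3)
r(y) = 1 + I*sqrt(5) (r(y) = -2 + (sqrt(0 - 5) - 1*(-3)) = -2 + (sqrt(-5) + 3) = -2 + (I*sqrt(5) + 3) = -2 + (3 + I*sqrt(5)) = 1 + I*sqrt(5))
r(H(-1)) - 9*(-127) = (1 + I*sqrt(5)) - 9*(-127) = (1 + I*sqrt(5)) + 1143 = 1144 + I*sqrt(5)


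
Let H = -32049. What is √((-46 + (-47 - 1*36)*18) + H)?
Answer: I*√33589 ≈ 183.27*I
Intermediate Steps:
√((-46 + (-47 - 1*36)*18) + H) = √((-46 + (-47 - 1*36)*18) - 32049) = √((-46 + (-47 - 36)*18) - 32049) = √((-46 - 83*18) - 32049) = √((-46 - 1494) - 32049) = √(-1540 - 32049) = √(-33589) = I*√33589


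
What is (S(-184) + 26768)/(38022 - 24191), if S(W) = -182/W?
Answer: 2462747/1272452 ≈ 1.9354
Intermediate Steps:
(S(-184) + 26768)/(38022 - 24191) = (-182/(-184) + 26768)/(38022 - 24191) = (-182*(-1/184) + 26768)/13831 = (91/92 + 26768)*(1/13831) = (2462747/92)*(1/13831) = 2462747/1272452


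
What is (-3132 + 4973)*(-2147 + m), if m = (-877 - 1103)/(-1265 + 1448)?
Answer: -242325307/61 ≈ -3.9725e+6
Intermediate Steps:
m = -660/61 (m = -1980/183 = -1980*1/183 = -660/61 ≈ -10.820)
(-3132 + 4973)*(-2147 + m) = (-3132 + 4973)*(-2147 - 660/61) = 1841*(-131627/61) = -242325307/61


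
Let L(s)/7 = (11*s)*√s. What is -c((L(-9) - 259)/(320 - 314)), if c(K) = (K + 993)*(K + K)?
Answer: 2899141/9 + 628320*I ≈ 3.2213e+5 + 6.2832e+5*I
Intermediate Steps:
L(s) = 77*s^(3/2) (L(s) = 7*((11*s)*√s) = 7*(11*s^(3/2)) = 77*s^(3/2))
c(K) = 2*K*(993 + K) (c(K) = (993 + K)*(2*K) = 2*K*(993 + K))
-c((L(-9) - 259)/(320 - 314)) = -2*(77*(-9)^(3/2) - 259)/(320 - 314)*(993 + (77*(-9)^(3/2) - 259)/(320 - 314)) = -2*(77*(-27*I) - 259)/6*(993 + (77*(-27*I) - 259)/6) = -2*(-2079*I - 259)*(⅙)*(993 + (-2079*I - 259)*(⅙)) = -2*(-259 - 2079*I)*(⅙)*(993 + (-259 - 2079*I)*(⅙)) = -2*(-259/6 - 693*I/2)*(993 + (-259/6 - 693*I/2)) = -2*(-259/6 - 693*I/2)*(5699/6 - 693*I/2)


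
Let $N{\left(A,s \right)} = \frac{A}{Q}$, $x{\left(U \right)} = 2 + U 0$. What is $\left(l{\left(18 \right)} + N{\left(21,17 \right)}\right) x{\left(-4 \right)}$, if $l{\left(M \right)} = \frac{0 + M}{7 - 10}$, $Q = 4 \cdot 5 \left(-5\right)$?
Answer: $- \frac{621}{50} \approx -12.42$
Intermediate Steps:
$Q = -100$ ($Q = 20 \left(-5\right) = -100$)
$l{\left(M \right)} = - \frac{M}{3}$ ($l{\left(M \right)} = \frac{M}{-3} = M \left(- \frac{1}{3}\right) = - \frac{M}{3}$)
$x{\left(U \right)} = 2$ ($x{\left(U \right)} = 2 + 0 = 2$)
$N{\left(A,s \right)} = - \frac{A}{100}$ ($N{\left(A,s \right)} = \frac{A}{-100} = A \left(- \frac{1}{100}\right) = - \frac{A}{100}$)
$\left(l{\left(18 \right)} + N{\left(21,17 \right)}\right) x{\left(-4 \right)} = \left(\left(- \frac{1}{3}\right) 18 - \frac{21}{100}\right) 2 = \left(-6 - \frac{21}{100}\right) 2 = \left(- \frac{621}{100}\right) 2 = - \frac{621}{50}$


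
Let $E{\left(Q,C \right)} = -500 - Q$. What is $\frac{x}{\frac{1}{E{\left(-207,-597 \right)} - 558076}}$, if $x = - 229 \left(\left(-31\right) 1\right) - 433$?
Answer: $-3722087754$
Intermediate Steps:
$x = 6666$ ($x = \left(-229\right) \left(-31\right) - 433 = 7099 - 433 = 6666$)
$\frac{x}{\frac{1}{E{\left(-207,-597 \right)} - 558076}} = \frac{6666}{\frac{1}{\left(-500 - -207\right) - 558076}} = \frac{6666}{\frac{1}{\left(-500 + 207\right) - 558076}} = \frac{6666}{\frac{1}{-293 - 558076}} = \frac{6666}{\frac{1}{-558369}} = \frac{6666}{- \frac{1}{558369}} = 6666 \left(-558369\right) = -3722087754$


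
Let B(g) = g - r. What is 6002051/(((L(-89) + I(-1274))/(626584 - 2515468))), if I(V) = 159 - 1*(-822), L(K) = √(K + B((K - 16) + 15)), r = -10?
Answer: -5560885858581702/481265 + 73691657657046*I/481265 ≈ -1.1555e+10 + 1.5312e+8*I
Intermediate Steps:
B(g) = 10 + g (B(g) = g - 1*(-10) = g + 10 = 10 + g)
L(K) = √(9 + 2*K) (L(K) = √(K + (10 + ((K - 16) + 15))) = √(K + (10 + ((-16 + K) + 15))) = √(K + (10 + (-1 + K))) = √(K + (9 + K)) = √(9 + 2*K))
I(V) = 981 (I(V) = 159 + 822 = 981)
6002051/(((L(-89) + I(-1274))/(626584 - 2515468))) = 6002051/(((√(9 + 2*(-89)) + 981)/(626584 - 2515468))) = 6002051/(((√(9 - 178) + 981)/(-1888884))) = 6002051/(((√(-169) + 981)*(-1/1888884))) = 6002051/(((13*I + 981)*(-1/1888884))) = 6002051/(((981 + 13*I)*(-1/1888884))) = 6002051/(-109/209876 - 13*I/1888884) = 6002051*(1783941382728*(-109/209876 + 13*I/1888884)/481265) = 10707307160143975128*(-109/209876 + 13*I/1888884)/481265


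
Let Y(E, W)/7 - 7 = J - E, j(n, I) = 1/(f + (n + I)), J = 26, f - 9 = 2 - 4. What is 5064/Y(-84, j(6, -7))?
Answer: 1688/273 ≈ 6.1832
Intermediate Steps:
f = 7 (f = 9 + (2 - 4) = 9 - 2 = 7)
j(n, I) = 1/(7 + I + n) (j(n, I) = 1/(7 + (n + I)) = 1/(7 + (I + n)) = 1/(7 + I + n))
Y(E, W) = 231 - 7*E (Y(E, W) = 49 + 7*(26 - E) = 49 + (182 - 7*E) = 231 - 7*E)
5064/Y(-84, j(6, -7)) = 5064/(231 - 7*(-84)) = 5064/(231 + 588) = 5064/819 = 5064*(1/819) = 1688/273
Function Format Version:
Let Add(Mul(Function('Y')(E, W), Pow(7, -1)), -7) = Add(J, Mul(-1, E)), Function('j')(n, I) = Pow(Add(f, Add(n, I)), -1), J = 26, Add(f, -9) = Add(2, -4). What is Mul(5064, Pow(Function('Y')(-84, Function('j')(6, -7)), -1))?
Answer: Rational(1688, 273) ≈ 6.1832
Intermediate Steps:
f = 7 (f = Add(9, Add(2, -4)) = Add(9, -2) = 7)
Function('j')(n, I) = Pow(Add(7, I, n), -1) (Function('j')(n, I) = Pow(Add(7, Add(n, I)), -1) = Pow(Add(7, Add(I, n)), -1) = Pow(Add(7, I, n), -1))
Function('Y')(E, W) = Add(231, Mul(-7, E)) (Function('Y')(E, W) = Add(49, Mul(7, Add(26, Mul(-1, E)))) = Add(49, Add(182, Mul(-7, E))) = Add(231, Mul(-7, E)))
Mul(5064, Pow(Function('Y')(-84, Function('j')(6, -7)), -1)) = Mul(5064, Pow(Add(231, Mul(-7, -84)), -1)) = Mul(5064, Pow(Add(231, 588), -1)) = Mul(5064, Pow(819, -1)) = Mul(5064, Rational(1, 819)) = Rational(1688, 273)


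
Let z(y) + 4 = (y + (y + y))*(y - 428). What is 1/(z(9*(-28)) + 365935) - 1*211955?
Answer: -186522731504/880011 ≈ -2.1196e+5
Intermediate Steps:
z(y) = -4 + 3*y*(-428 + y) (z(y) = -4 + (y + (y + y))*(y - 428) = -4 + (y + 2*y)*(-428 + y) = -4 + (3*y)*(-428 + y) = -4 + 3*y*(-428 + y))
1/(z(9*(-28)) + 365935) - 1*211955 = 1/((-4 - 11556*(-28) + 3*(9*(-28))²) + 365935) - 1*211955 = 1/((-4 - 1284*(-252) + 3*(-252)²) + 365935) - 211955 = 1/((-4 + 323568 + 3*63504) + 365935) - 211955 = 1/((-4 + 323568 + 190512) + 365935) - 211955 = 1/(514076 + 365935) - 211955 = 1/880011 - 211955 = -186522731504/880011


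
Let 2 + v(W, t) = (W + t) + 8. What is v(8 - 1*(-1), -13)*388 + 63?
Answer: 839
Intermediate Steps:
v(W, t) = 6 + W + t (v(W, t) = -2 + ((W + t) + 8) = -2 + (8 + W + t) = 6 + W + t)
v(8 - 1*(-1), -13)*388 + 63 = (6 + (8 - 1*(-1)) - 13)*388 + 63 = (6 + (8 + 1) - 13)*388 + 63 = (6 + 9 - 13)*388 + 63 = 2*388 + 63 = 776 + 63 = 839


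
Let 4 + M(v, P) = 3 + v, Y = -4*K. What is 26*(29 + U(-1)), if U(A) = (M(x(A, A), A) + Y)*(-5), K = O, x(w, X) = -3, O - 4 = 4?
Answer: 5434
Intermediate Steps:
O = 8 (O = 4 + 4 = 8)
K = 8
Y = -32 (Y = -4*8 = -32)
M(v, P) = -1 + v (M(v, P) = -4 + (3 + v) = -1 + v)
U(A) = 180 (U(A) = ((-1 - 3) - 32)*(-5) = (-4 - 32)*(-5) = -36*(-5) = 180)
26*(29 + U(-1)) = 26*(29 + 180) = 26*209 = 5434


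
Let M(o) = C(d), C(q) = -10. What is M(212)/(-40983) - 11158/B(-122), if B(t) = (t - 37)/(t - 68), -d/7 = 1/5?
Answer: -9653864230/724033 ≈ -13333.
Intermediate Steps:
d = -7/5 ≈ -1.4000
M(o) = -10
B(t) = (-37 + t)/(-68 + t)
M(212)/(-40983) - 11158/B(-122) = -10/(-40983) - 11158*(-68 - 122)/(-37 - 122) = -10*(-1/40983) - 11158/(-159/(-190)) = 10/40983 - 11158/((-1/190*(-159))) = 10/40983 - 11158/159/190 = 10/40983 - 11158*190/159 = 10/40983 - 2120020/159 = -9653864230/724033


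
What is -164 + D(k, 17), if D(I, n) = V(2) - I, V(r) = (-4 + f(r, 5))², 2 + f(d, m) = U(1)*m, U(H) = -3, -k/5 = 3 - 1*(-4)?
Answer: 312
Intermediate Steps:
k = -35 (k = -5*(3 - 1*(-4)) = -5*(3 + 4) = -5*7 = -35)
f(d, m) = -2 - 3*m
V(r) = 441 (V(r) = (-4 + (-2 - 3*5))² = (-4 + (-2 - 15))² = (-4 - 17)² = (-21)² = 441)
D(I, n) = 441 - I
-164 + D(k, 17) = -164 + (441 - 1*(-35)) = -164 + (441 + 35) = -164 + 476 = 312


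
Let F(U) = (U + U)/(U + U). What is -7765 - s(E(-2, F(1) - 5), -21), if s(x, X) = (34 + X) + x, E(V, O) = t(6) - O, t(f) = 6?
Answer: -7788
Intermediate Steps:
F(U) = 1 (F(U) = (2*U)/((2*U)) = (2*U)*(1/(2*U)) = 1)
E(V, O) = 6 - O
s(x, X) = 34 + X + x
-7765 - s(E(-2, F(1) - 5), -21) = -7765 - (34 - 21 + (6 - (1 - 5))) = -7765 - (34 - 21 + (6 - 1*(-4))) = -7765 - (34 - 21 + (6 + 4)) = -7765 - (34 - 21 + 10) = -7765 - 1*23 = -7765 - 23 = -7788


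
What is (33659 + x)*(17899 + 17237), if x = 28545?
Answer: 2185599744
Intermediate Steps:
(33659 + x)*(17899 + 17237) = (33659 + 28545)*(17899 + 17237) = 62204*35136 = 2185599744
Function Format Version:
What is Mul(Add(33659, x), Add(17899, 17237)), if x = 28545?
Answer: 2185599744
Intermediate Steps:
Mul(Add(33659, x), Add(17899, 17237)) = Mul(Add(33659, 28545), Add(17899, 17237)) = Mul(62204, 35136) = 2185599744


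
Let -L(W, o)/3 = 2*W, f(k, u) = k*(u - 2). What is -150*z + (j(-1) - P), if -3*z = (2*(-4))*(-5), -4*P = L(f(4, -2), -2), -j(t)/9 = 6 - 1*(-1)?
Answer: 1961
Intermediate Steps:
f(k, u) = k*(-2 + u)
L(W, o) = -6*W
j(t) = -63 (j(t) = -9*(6 - 1*(-1)) = -9*(6 + 1) = -9*7 = -63)
P = -24 (P = -(-3)*4*(-2 - 2)/2 = -(-3)*4*(-4)/2 = -(-3)*(-16)/2 = -¼*96 = -24)
z = -40/3 (z = -2*(-4)*(-5)/3 = -(-8)*(-5)/3 = -⅓*40 = -40/3 ≈ -13.333)
-150*z + (j(-1) - P) = -150*(-40/3) + (-63 - 1*(-24)) = 2000 + (-63 + 24) = 2000 - 39 = 1961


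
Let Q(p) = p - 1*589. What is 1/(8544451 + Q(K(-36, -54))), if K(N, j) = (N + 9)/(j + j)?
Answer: 4/34175449 ≈ 1.1704e-7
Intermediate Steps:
K(N, j) = (9 + N)/(2*j) (K(N, j) = (9 + N)/((2*j)) = (9 + N)*(1/(2*j)) = (9 + N)/(2*j))
Q(p) = -589 + p (Q(p) = p - 589 = -589 + p)
1/(8544451 + Q(K(-36, -54))) = 1/(8544451 + (-589 + (½)*(9 - 36)/(-54))) = 1/(8544451 + (-589 + (½)*(-1/54)*(-27))) = 1/(8544451 + (-589 + ¼)) = 1/(8544451 - 2355/4) = 1/(34175449/4) = 4/34175449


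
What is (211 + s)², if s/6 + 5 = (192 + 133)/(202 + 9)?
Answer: 1611299881/44521 ≈ 36192.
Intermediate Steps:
s = -4380/211 (s = -30 + 6*((192 + 133)/(202 + 9)) = -30 + 6*(325/211) = -30 + 1950/211 = -4380/211 ≈ -20.758)
(211 + s)² = (211 - 4380/211)² = (40141/211)² = 1611299881/44521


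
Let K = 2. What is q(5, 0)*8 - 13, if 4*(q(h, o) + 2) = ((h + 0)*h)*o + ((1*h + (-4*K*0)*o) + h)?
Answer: -9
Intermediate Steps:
q(h, o) = -2 + h/2 + o*h²/4 (q(h, o) = -2 + (((h + 0)*h)*o + ((1*h + (-4*2*0)*o) + h))/4 = -2 + ((h*h)*o + ((h + (-8*0)*o) + h))/4 = -2 + (h²*o + ((h + 0*o) + h))/4 = -2 + (o*h² + ((h + 0) + h))/4 = -2 + (o*h² + (h + h))/4 = -2 + (o*h² + 2*h)/4 = -2 + (2*h + o*h²)/4 = -2 + (h/2 + o*h²/4) = -2 + h/2 + o*h²/4)
q(5, 0)*8 - 13 = (-2 + (½)*5 + (¼)*0*5²)*8 - 13 = (-2 + 5/2 + (¼)*0*25)*8 - 13 = (-2 + 5/2 + 0)*8 - 13 = (½)*8 - 13 = 4 - 13 = -9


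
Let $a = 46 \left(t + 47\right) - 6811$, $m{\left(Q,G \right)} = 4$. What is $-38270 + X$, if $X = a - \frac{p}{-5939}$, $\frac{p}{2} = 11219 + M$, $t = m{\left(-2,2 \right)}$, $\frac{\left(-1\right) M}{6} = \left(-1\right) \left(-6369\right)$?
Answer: $- \frac{253857155}{5939} \approx -42744.0$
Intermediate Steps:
$M = -38214$ ($M = - 6 \left(\left(-1\right) \left(-6369\right)\right) = \left(-6\right) 6369 = -38214$)
$t = 4$
$a = -4465$ ($a = 46 \left(4 + 47\right) - 6811 = 46 \cdot 51 - 6811 = 2346 - 6811 = -4465$)
$p = -53990$ ($p = 2 \left(11219 - 38214\right) = 2 \left(-26995\right) = -53990$)
$X = - \frac{26571625}{5939}$ ($X = -4465 - - \frac{53990}{-5939} = -4465 - \left(-53990\right) \left(- \frac{1}{5939}\right) = -4465 - \frac{53990}{5939} = - \frac{26571625}{5939} \approx -4474.1$)
$-38270 + X = -38270 - \frac{26571625}{5939} = - \frac{253857155}{5939}$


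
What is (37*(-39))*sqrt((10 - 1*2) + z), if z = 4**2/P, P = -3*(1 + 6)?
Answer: -962*sqrt(798)/7 ≈ -3882.2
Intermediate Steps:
P = -21 (P = -3*7 = -21)
z = -16/21 (z = 4**2/(-21) = 16*(-1/21) = -16/21 ≈ -0.76190)
(37*(-39))*sqrt((10 - 1*2) + z) = (37*(-39))*sqrt((10 - 1*2) - 16/21) = -1443*sqrt((10 - 2) - 16/21) = -1443*sqrt(8 - 16/21) = -962*sqrt(798)/7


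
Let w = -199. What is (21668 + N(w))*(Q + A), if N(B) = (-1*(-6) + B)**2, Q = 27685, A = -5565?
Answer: 1303244040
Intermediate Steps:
N(B) = (6 + B)**2
(21668 + N(w))*(Q + A) = (21668 + (6 - 199)**2)*(27685 - 5565) = (21668 + (-193)**2)*22120 = (21668 + 37249)*22120 = 58917*22120 = 1303244040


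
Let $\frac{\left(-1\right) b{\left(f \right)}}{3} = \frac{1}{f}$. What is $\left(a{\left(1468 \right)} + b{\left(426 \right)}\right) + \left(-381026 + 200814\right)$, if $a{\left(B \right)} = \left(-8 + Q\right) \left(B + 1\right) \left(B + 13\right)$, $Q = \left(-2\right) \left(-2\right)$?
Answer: $- \frac{1261324657}{142} \approx -8.8826 \cdot 10^{6}$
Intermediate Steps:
$Q = 4$
$a{\left(B \right)} = - 4 \left(1 + B\right) \left(13 + B\right)$ ($a{\left(B \right)} = \left(-8 + 4\right) \left(B + 1\right) \left(B + 13\right) = - 4 \left(1 + B\right) \left(13 + B\right)$)
$b{\left(f \right)} = - \frac{3}{f}$
$\left(a{\left(1468 \right)} + b{\left(426 \right)}\right) + \left(-381026 + 200814\right) = \left(\left(-52 - 82208 - 4 \cdot 1468^{2}\right) - \frac{3}{426}\right) + \left(-381026 + 200814\right) = \left(\left(-52 - 82208 - 8620096\right) - \frac{1}{142}\right) - 180212 = \left(-8702356 - \frac{1}{142}\right) - 180212 = - \frac{1235734553}{142} - 180212 = - \frac{1261324657}{142}$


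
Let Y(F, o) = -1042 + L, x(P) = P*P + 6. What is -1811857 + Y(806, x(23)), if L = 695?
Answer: -1812204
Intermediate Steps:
x(P) = 6 + P² (x(P) = P² + 6 = 6 + P²)
Y(F, o) = -347 (Y(F, o) = -1042 + 695 = -347)
-1811857 + Y(806, x(23)) = -1811857 - 347 = -1812204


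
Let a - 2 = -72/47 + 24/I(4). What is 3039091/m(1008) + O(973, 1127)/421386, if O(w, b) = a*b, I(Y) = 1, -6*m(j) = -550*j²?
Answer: 391564261831/3992716627200 ≈ 0.098070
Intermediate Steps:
m(j) = 275*j²/3 (m(j) = -(-275)*j²/3 = 275*j²/3)
a = 1150/47 (a = 2 + (-72/47 + 24/1) = 2 + (-72*1/47 + 24*1) = 2 + (-72/47 + 24) = 2 + 1056/47 = 1150/47 ≈ 24.468)
O(w, b) = 1150*b/47
3039091/m(1008) + O(973, 1127)/421386 = 3039091/(((275/3)*1008²)) + ((1150/47)*1127)/421386 = 3039091/(((275/3)*1016064)) + (1296050/47)*(1/421386) = 3039091/93139200 + 92575/1414653 = 3039091*(1/93139200) + 92575/1414653 = 276281/8467200 + 92575/1414653 = 391564261831/3992716627200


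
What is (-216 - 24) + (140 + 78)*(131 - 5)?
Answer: 27228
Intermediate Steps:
(-216 - 24) + (140 + 78)*(131 - 5) = -240 + 218*126 = -240 + 27468 = 27228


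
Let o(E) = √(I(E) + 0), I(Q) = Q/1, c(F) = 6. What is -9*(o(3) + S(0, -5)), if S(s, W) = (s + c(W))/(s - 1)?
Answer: 54 - 9*√3 ≈ 38.412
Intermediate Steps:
S(s, W) = (6 + s)/(-1 + s) (S(s, W) = (s + 6)/(s - 1) = (6 + s)/(-1 + s))
I(Q) = Q (I(Q) = Q*1 = Q)
o(E) = √E (o(E) = √(E + 0) = √E)
-9*(o(3) + S(0, -5)) = -9*(√3 + (6 + 0)/(-1 + 0)) = -9*(√3 + 6/(-1)) = -9*(√3 - 1*6) = -9*(√3 - 6) = -9*(-6 + √3) = 54 - 9*√3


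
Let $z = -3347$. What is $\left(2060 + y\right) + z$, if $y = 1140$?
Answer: $-147$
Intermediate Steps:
$\left(2060 + y\right) + z = \left(2060 + 1140\right) - 3347 = 3200 - 3347 = -147$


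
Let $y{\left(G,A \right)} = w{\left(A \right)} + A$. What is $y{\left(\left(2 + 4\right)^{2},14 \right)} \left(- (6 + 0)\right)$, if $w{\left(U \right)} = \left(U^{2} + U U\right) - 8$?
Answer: $-2388$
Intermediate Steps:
$w{\left(U \right)} = -8 + 2 U^{2}$ ($w{\left(U \right)} = \left(U^{2} + U^{2}\right) - 8 = 2 U^{2} - 8 = -8 + 2 U^{2}$)
$y{\left(G,A \right)} = -8 + A + 2 A^{2}$ ($y{\left(G,A \right)} = \left(-8 + 2 A^{2}\right) + A = -8 + A + 2 A^{2}$)
$y{\left(\left(2 + 4\right)^{2},14 \right)} \left(- (6 + 0)\right) = \left(-8 + 14 + 2 \cdot 14^{2}\right) \left(- (6 + 0)\right) = \left(-8 + 14 + 2 \cdot 196\right) \left(\left(-1\right) 6\right) = \left(-8 + 14 + 392\right) \left(-6\right) = 398 \left(-6\right) = -2388$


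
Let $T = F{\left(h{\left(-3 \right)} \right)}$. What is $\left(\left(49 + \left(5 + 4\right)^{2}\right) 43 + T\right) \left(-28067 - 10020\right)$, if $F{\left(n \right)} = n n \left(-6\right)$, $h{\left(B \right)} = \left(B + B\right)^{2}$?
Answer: $83258182$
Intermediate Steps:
$h{\left(B \right)} = 4 B^{2}$ ($h{\left(B \right)} = \left(2 B\right)^{2} = 4 B^{2}$)
$F{\left(n \right)} = - 6 n^{2}$ ($F{\left(n \right)} = n^{2} \left(-6\right) = - 6 n^{2}$)
$T = -7776$ ($T = - 6 \left(4 \left(-3\right)^{2}\right)^{2} = - 6 \left(4 \cdot 9\right)^{2} = - 6 \cdot 36^{2} = \left(-6\right) 1296 = -7776$)
$\left(\left(49 + \left(5 + 4\right)^{2}\right) 43 + T\right) \left(-28067 - 10020\right) = \left(\left(49 + \left(5 + 4\right)^{2}\right) 43 - 7776\right) \left(-28067 - 10020\right) = \left(\left(49 + 9^{2}\right) 43 - 7776\right) \left(-38087\right) = \left(\left(49 + 81\right) 43 - 7776\right) \left(-38087\right) = \left(130 \cdot 43 - 7776\right) \left(-38087\right) = \left(5590 - 7776\right) \left(-38087\right) = \left(-2186\right) \left(-38087\right) = 83258182$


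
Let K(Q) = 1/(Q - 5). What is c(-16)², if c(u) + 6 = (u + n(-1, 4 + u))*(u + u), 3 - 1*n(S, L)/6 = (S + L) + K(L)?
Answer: 1919666596/289 ≈ 6.6424e+6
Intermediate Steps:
K(Q) = 1/(-5 + Q)
n(S, L) = 18 - 6*L - 6*S - 6/(-5 + L) (n(S, L) = 18 - 6*((S + L) + 1/(-5 + L)) = 18 - 6*((L + S) + 1/(-5 + L)) = 18 - 6*(L + S + 1/(-5 + L)) = 18 + (-6*L - 6*S - 6/(-5 + L)) = 18 - 6*L - 6*S - 6/(-5 + L))
c(u) = -6 + 2*u*(u + 6*(-1 - u*(-1 + u))/(-1 + u)) (c(u) = -6 + (u + 6*(-1 + (-5 + (4 + u))*(3 - (4 + u) - 1*(-1)))/(-5 + (4 + u)))*(u + u) = -6 + (u + 6*(-1 + (-1 + u)*(3 + (-4 - u) + 1))/(-1 + u))*(2*u) = -6 + (u + 6*(-1 + (-1 + u)*(-u))/(-1 + u))*(2*u) = -6 + (u + 6*(-1 - u*(-1 + u))/(-1 + u))*(2*u) = -6 + 2*u*(u + 6*(-1 - u*(-1 + u))/(-1 + u)))
c(-16)² = (2*(3 - 9*(-16) - 5*(-16)³ + 5*(-16)²)/(-1 - 16))² = (2*(3 + 144 - 5*(-4096) + 5*256)/(-17))² = (2*(-1/17)*(3 + 144 + 20480 + 1280))² = (2*(-1/17)*21907)² = (-43814/17)² = 1919666596/289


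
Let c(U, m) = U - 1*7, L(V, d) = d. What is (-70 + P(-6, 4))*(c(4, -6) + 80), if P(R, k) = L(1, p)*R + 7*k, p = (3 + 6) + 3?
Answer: -8778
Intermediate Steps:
p = 12 (p = 9 + 3 = 12)
P(R, k) = 7*k + 12*R (P(R, k) = 12*R + 7*k = 7*k + 12*R)
c(U, m) = -7 + U (c(U, m) = U - 7 = -7 + U)
(-70 + P(-6, 4))*(c(4, -6) + 80) = (-70 + (7*4 + 12*(-6)))*((-7 + 4) + 80) = (-70 + (28 - 72))*(-3 + 80) = (-70 - 44)*77 = -114*77 = -8778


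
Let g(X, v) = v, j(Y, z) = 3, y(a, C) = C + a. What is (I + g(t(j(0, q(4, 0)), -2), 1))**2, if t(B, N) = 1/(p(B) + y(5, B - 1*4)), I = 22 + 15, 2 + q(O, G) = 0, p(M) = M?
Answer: 1444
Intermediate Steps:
q(O, G) = -2 (q(O, G) = -2 + 0 = -2)
I = 37
t(B, N) = 1/(1 + 2*B) (t(B, N) = 1/(B + ((B - 1*4) + 5)) = 1/(B + ((B - 4) + 5)) = 1/(B + ((-4 + B) + 5)) = 1/(B + (1 + B)) = 1/(1 + 2*B))
(I + g(t(j(0, q(4, 0)), -2), 1))**2 = (37 + 1)**2 = 38**2 = 1444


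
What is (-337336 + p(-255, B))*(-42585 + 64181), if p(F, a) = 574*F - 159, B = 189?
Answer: -10449548540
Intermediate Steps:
p(F, a) = -159 + 574*F
(-337336 + p(-255, B))*(-42585 + 64181) = (-337336 + (-159 + 574*(-255)))*(-42585 + 64181) = (-337336 + (-159 - 146370))*21596 = (-337336 - 146529)*21596 = -483865*21596 = -10449548540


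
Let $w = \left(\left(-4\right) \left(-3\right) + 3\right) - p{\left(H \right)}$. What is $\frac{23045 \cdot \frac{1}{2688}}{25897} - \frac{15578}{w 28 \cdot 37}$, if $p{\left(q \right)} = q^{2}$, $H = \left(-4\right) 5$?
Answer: $\frac{39056928761}{991610632320} \approx 0.039387$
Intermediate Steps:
$H = -20$
$w = -385$ ($w = \left(\left(-4\right) \left(-3\right) + 3\right) - \left(-20\right)^{2} = \left(12 + 3\right) - 400 = 15 - 400 = -385$)
$\frac{23045 \cdot \frac{1}{2688}}{25897} - \frac{15578}{w 28 \cdot 37} = \frac{23045 \cdot \frac{1}{2688}}{25897} - \frac{15578}{\left(-385\right) 28 \cdot 37} = 23045 \cdot \frac{1}{2688} \cdot \frac{1}{25897} - \frac{15578}{\left(-10780\right) 37} = \frac{23045}{2688} \cdot \frac{1}{25897} - \frac{15578}{-398860} = \frac{23045}{69611136} - - \frac{7789}{199430} = \frac{23045}{69611136} + \frac{7789}{199430} = \frac{39056928761}{991610632320}$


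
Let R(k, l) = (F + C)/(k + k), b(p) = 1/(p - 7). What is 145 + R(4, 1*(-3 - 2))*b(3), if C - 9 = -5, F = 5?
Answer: 4631/32 ≈ 144.72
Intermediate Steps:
C = 4 (C = 9 - 5 = 4)
b(p) = 1/(-7 + p)
R(k, l) = 9/(2*k) (R(k, l) = (5 + 4)/(k + k) = 9/((2*k)) = 9*(1/(2*k)) = 9/(2*k))
145 + R(4, 1*(-3 - 2))*b(3) = 145 + ((9/2)/4)/(-7 + 3) = 145 + ((9/2)*(1/4))/(-4) = 145 + (9/8)*(-1/4) = 145 - 9/32 = 4631/32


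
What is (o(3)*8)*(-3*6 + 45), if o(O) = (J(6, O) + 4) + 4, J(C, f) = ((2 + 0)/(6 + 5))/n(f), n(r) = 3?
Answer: 19152/11 ≈ 1741.1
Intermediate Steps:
J(C, f) = 2/33 (J(C, f) = ((2 + 0)/(6 + 5))/3 = (2/11)*(⅓) = 2/33)
o(O) = 266/33 (o(O) = (2/33 + 4) + 4 = 134/33 + 4 = 266/33)
(o(3)*8)*(-3*6 + 45) = ((266/33)*8)*(-3*6 + 45) = 2128*(-18 + 45)/33 = (2128/33)*27 = 19152/11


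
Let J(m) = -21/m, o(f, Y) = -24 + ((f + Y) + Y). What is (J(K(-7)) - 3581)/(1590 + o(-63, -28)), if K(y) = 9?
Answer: -10750/4341 ≈ -2.4764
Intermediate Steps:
o(f, Y) = -24 + f + 2*Y (o(f, Y) = -24 + ((Y + f) + Y) = -24 + (f + 2*Y) = -24 + f + 2*Y)
(J(K(-7)) - 3581)/(1590 + o(-63, -28)) = (-21/9 - 3581)/(1590 + (-24 - 63 + 2*(-28))) = (-21*⅑ - 3581)/(1590 + (-24 - 63 - 56)) = (-7/3 - 3581)/(1590 - 143) = -10750/3/1447 = -10750/3*1/1447 = -10750/4341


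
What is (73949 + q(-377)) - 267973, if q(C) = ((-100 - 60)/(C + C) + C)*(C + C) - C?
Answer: 90451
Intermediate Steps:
q(C) = -C + 2*C*(C - 80/C) (q(C) = (-160*1/(2*C) + C)*(2*C) - C = (-80/C + C)*(2*C) - C = (C - 80/C)*(2*C) - C = 2*C*(C - 80/C) - C = -C + 2*C*(C - 80/C))
(73949 + q(-377)) - 267973 = (73949 + (-160 - 1*(-377) + 2*(-377)²)) - 267973 = (73949 + (-160 + 377 + 2*142129)) - 267973 = (73949 + (-160 + 377 + 284258)) - 267973 = (73949 + 284475) - 267973 = 358424 - 267973 = 90451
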